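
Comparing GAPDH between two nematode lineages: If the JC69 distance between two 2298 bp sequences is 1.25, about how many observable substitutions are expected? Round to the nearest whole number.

1398

Invert JC69: p = (3/4)(1 − e^(−4d/3)) = 0.75 × (1 − e^(-1.666667)) = 0.75 × (1 − 0.188876) = 0.608343.
Expected differing sites = pL ≈ 0.608343 × 2298 = 1397.972214 ≈ 1398.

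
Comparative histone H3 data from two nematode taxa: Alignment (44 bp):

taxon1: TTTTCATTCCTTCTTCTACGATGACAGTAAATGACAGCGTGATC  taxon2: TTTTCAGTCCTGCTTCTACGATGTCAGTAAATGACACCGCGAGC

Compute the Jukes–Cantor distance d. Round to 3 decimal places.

The sequences differ at 6 of 44 sites (7, 12, 24, 37, 40, 43), so p = 6/44 ≈ 0.136364.
d = −(3/4) ln(1 − 4p/3) = −0.75 ln(1 − 0.181819) = −0.75 ln(0.818181)
  = −0.75 × (-0.200672) = 0.150504 substitutions/site.

0.151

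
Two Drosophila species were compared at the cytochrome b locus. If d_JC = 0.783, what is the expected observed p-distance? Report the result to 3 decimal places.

0.486

p = (3/4)(1 − e^(−4d/3)) = 0.75 × (1 − e^(-1.044)) = 0.75 × (1 − 0.352044) = 0.485967.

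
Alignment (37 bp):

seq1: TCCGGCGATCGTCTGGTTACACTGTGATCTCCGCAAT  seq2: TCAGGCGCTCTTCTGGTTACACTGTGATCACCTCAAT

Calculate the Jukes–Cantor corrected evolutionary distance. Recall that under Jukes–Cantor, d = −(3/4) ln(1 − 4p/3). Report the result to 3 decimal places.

The sequences differ at 5 of 37 sites (3, 8, 11, 30, 33), so p = 5/37 ≈ 0.135135.
d = −(3/4) ln(1 − 4p/3) = −0.75 ln(1 − 0.18018) = −0.75 ln(0.81982)
  = −0.75 × (-0.198670) = 0.149003 substitutions/site.

0.149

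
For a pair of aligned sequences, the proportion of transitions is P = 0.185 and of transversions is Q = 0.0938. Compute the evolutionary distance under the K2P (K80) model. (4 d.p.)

0.3636

Under the Kimura two-parameter model, d = −½ ln(1 − 2P − Q) − ¼ ln(1 − 2Q).
1 − 2P − Q = 0.5362, giving −½ ln(0.5362) = 0.311624.
1 − 2Q = 0.8124, giving −¼ ln(0.8124) = 0.051941.
d = 0.311624 + 0.051941 = 0.363565.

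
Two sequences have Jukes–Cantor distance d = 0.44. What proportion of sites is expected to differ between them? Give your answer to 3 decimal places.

p = (3/4)(1 − e^(−4d/3)) = 0.75 × (1 − e^(-0.586667)) = 0.75 × (1 − 0.556178) = 0.332867.

0.333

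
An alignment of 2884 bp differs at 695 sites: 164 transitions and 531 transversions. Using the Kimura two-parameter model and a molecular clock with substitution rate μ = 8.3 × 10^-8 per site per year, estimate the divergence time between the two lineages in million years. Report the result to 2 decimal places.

P = 164/2884 ≈ 0.056865 and Q = 531/2884 ≈ 0.184119.
Under the Kimura two-parameter model, d = −½ ln(1 − 2P − Q) − ¼ ln(1 − 2Q).
1 − 2P − Q = 0.702151, giving −½ ln(0.702151) = 0.176803.
1 − 2Q = 0.631762, giving −¼ ln(0.631762) = 0.114811.
d = 0.176803 + 0.114811 = 0.291614.
Under a molecular clock d = 2μt, so t = d/(2μ) = 0.291614 / (2 × 8.3 × 10^-8) = 1.76 million years.

1.76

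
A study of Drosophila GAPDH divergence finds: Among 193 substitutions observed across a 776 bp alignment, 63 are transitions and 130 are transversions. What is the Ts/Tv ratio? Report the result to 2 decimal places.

0.48

R = 63/130 = 0.484615… ≈ 0.48 (to 2 d.p.).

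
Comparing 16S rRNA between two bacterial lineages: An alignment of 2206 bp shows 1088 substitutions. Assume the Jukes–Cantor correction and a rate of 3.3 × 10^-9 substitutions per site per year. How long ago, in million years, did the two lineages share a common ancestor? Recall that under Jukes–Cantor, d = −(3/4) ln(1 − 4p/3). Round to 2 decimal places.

121.79

p = 1088/2206 ≈ 0.4932.
d = −(3/4) ln(1 − 4p/3) = −0.75 ln(1 − 0.6576) = −0.75 ln(0.3424)
  = −0.75 × (-1.071776) = 0.803832 substitutions/site.
Under a molecular clock d = 2μt, so t = d/(2μ) = 0.803832 / (2 × 3.3 × 10^-9) = 121.79 million years.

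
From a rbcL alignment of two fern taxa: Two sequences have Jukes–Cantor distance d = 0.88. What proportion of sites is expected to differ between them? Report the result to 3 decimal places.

0.518

p = (3/4)(1 − e^(−4d/3)) = 0.75 × (1 − e^(-1.173333)) = 0.75 × (1 − 0.309334) = 0.518000.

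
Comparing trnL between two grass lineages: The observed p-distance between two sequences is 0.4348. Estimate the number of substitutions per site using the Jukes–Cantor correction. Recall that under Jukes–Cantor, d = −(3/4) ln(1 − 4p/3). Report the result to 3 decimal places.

d = −(3/4) ln(1 − 4p/3) = −0.75 ln(1 − 0.579733) = −0.75 ln(0.420267)
  = −0.75 × (-0.866865) = 0.650149 substitutions/site.

0.650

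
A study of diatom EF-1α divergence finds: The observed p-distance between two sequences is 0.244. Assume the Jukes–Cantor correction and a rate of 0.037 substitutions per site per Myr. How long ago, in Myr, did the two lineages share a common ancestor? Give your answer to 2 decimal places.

3.99

d = −(3/4) ln(1 − 4p/3) = −0.75 ln(1 − 0.325333) = −0.75 ln(0.674667)
  = −0.75 × (-0.393536) = 0.295152 substitutions/site.
Under a molecular clock d = 2μt, so t = d/(2μ) = 0.295152 / (2 × 0.037) = 3.99 Myr.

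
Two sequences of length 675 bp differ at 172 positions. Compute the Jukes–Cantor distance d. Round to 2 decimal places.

0.31

p = 172/675 ≈ 0.254815.
d = −(3/4) ln(1 − 4p/3) = −0.75 ln(1 − 0.339753) = −0.75 ln(0.660247)
  = −0.75 × (-0.415141) = 0.311356 substitutions/site.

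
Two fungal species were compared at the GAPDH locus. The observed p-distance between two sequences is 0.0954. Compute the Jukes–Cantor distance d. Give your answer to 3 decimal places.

0.102

d = −(3/4) ln(1 − 4p/3) = −0.75 ln(1 − 0.1272) = −0.75 ln(0.8728)
  = −0.75 × (-0.136049) = 0.102037 substitutions/site.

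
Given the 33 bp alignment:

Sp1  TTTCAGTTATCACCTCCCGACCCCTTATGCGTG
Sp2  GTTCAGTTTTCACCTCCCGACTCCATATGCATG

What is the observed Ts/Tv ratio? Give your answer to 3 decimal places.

Transitions are A↔G and C↔T; transversions are all other mismatches.
Transitions: 2. Transversions: 3.
R = 2/3 = 0.666666… ≈ 0.667 (to 3 d.p.).

0.667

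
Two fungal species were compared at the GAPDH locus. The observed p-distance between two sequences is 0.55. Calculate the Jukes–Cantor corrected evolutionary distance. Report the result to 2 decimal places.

d = −(3/4) ln(1 − 4p/3) = −0.75 ln(1 − 0.733333) = −0.75 ln(0.266667)
  = −0.75 × (-1.321755) = 0.991316 substitutions/site.

0.99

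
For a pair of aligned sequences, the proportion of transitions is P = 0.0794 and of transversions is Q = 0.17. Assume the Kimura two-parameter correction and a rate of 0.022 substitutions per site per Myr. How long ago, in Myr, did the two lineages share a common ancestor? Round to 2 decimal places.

6.89

Under the Kimura two-parameter model, d = −½ ln(1 − 2P − Q) − ¼ ln(1 − 2Q).
1 − 2P − Q = 0.6712, giving −½ ln(0.6712) = 0.199344.
1 − 2Q = 0.66, giving −¼ ln(0.66) = 0.103879.
d = 0.199344 + 0.103879 = 0.303223.
Under a molecular clock d = 2μt, so t = d/(2μ) = 0.303223 / (2 × 0.022) = 6.89 Myr.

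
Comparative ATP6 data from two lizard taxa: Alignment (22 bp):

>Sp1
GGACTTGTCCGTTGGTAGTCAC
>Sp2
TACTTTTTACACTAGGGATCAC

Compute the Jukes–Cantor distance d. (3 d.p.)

The sequences differ at 12 of 22 sites, so p = 12/22 ≈ 0.545455.
d = −(3/4) ln(1 − 4p/3) = −0.75 ln(1 − 0.727273) = −0.75 ln(0.272727)
  = −0.75 × (-1.299284) = 0.974463 substitutions/site.

0.974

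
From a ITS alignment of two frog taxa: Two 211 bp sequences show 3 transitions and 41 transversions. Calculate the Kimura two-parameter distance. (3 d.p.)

P = 3/211 ≈ 0.014218 and Q = 41/211 ≈ 0.194313.
Under the Kimura two-parameter model, d = −½ ln(1 − 2P − Q) − ¼ ln(1 − 2Q).
1 − 2P − Q = 0.777251, giving −½ ln(0.777251) = 0.125996.
1 − 2Q = 0.611374, giving −¼ ln(0.611374) = 0.123012.
d = 0.125996 + 0.123012 = 0.249008.

0.249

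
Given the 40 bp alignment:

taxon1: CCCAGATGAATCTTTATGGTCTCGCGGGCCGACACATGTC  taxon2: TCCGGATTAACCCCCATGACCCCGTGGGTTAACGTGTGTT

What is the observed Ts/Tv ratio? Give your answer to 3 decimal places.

17.000

Transitions are A↔G and C↔T; transversions are all other mismatches.
Transitions: 17. Transversions: 1.
R = 17/1 = 17.000.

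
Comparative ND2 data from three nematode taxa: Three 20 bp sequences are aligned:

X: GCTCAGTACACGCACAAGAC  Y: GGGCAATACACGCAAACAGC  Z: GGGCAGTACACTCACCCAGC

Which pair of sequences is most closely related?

X–Y: 7/20 differ, p = 0.350, d = 0.471.
X–Z: 7/20 differ, p = 0.350, d = 0.471.
Y–Z: 4/20 differ, p = 0.200, d = 0.233.
The smallest distance is between Y and Z.

Y and Z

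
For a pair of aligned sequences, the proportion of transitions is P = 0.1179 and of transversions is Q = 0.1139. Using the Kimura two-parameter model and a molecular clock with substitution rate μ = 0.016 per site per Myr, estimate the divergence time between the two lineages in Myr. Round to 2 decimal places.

8.74

Under the Kimura two-parameter model, d = −½ ln(1 − 2P − Q) − ¼ ln(1 − 2Q).
1 − 2P − Q = 0.6503, giving −½ ln(0.6503) = 0.215161.
1 − 2Q = 0.7722, giving −¼ ln(0.7722) = 0.064628.
d = 0.215161 + 0.064628 = 0.279789.
Under a molecular clock d = 2μt, so t = d/(2μ) = 0.279789 / (2 × 0.016) = 8.74 Myr.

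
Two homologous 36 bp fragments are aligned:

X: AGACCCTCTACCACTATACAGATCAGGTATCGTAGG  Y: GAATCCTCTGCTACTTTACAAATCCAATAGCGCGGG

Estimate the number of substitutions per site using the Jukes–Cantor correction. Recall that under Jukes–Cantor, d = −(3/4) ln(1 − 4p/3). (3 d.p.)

The sequences differ at 13 of 36 sites, so p = 13/36 ≈ 0.361111.
d = −(3/4) ln(1 − 4p/3) = −0.75 ln(1 − 0.481481) = −0.75 ln(0.518519)
  = −0.75 × (-0.656779) = 0.492584 substitutions/site.

0.493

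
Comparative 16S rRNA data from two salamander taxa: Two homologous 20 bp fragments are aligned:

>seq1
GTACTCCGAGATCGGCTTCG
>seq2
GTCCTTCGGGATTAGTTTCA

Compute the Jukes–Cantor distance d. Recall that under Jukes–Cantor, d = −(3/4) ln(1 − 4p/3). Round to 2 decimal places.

0.47

The sequences differ at 7 of 20 sites (3, 6, 9, 13, 14, 16, 20), so p = 7/20 = 0.35.
d = −(3/4) ln(1 − 4p/3) = −0.75 ln(1 − 0.466667) = −0.75 ln(0.533333)
  = −0.75 × (-0.628609) = 0.471457 substitutions/site.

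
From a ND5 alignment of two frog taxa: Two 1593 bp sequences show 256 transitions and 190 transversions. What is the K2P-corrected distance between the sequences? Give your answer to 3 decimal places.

P = 256/1593 ≈ 0.160703 and Q = 190/1593 ≈ 0.119272.
Under the Kimura two-parameter model, d = −½ ln(1 − 2P − Q) − ¼ ln(1 − 2Q).
1 − 2P − Q = 0.559322, giving −½ ln(0.559322) = 0.290515.
1 − 2Q = 0.761456, giving −¼ ln(0.761456) = 0.068131.
d = 0.290515 + 0.068131 = 0.358646.

0.359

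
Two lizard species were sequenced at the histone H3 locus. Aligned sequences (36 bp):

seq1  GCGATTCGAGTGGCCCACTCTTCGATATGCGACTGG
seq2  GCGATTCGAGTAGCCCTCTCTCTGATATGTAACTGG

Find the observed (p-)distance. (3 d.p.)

0.167

The sequences differ at 6 of 36 positions (sites 12, 17, 22, 23, 30, 31).
p = 6/36 = 0.166666… ≈ 0.167 (to 3 d.p.).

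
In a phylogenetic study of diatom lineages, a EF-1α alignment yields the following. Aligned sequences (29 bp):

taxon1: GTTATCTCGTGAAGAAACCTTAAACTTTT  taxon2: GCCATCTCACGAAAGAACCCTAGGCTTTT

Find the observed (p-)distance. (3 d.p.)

The sequences differ at 9 of 29 positions (sites 2, 3, 9, 10, 14, 15, 20, 23, 24).
p = 9/29 = 0.310344… ≈ 0.310 (to 3 d.p.).

0.310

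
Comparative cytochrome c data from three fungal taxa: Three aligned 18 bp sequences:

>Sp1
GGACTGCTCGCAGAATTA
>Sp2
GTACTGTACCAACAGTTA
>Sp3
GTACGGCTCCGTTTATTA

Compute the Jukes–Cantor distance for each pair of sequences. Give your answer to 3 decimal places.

d(Sp1,Sp2) = 0.548, d(Sp1,Sp3) = 0.548, d(Sp2,Sp3) = 0.673

Sp1–Sp2: 7/18 sites differ → p ≈ 0.388889, d = −0.75 ln(1 − 0.518519) = 0.548166 ≈ 0.548.
Sp1–Sp3: 7/18 sites differ → p ≈ 0.388889, d = −0.75 ln(1 − 0.518519) = 0.548166 ≈ 0.548.
Sp2–Sp3: 8/18 sites differ → p ≈ 0.444444, d = −0.75 ln(1 − 0.592592) = 0.673455 ≈ 0.673.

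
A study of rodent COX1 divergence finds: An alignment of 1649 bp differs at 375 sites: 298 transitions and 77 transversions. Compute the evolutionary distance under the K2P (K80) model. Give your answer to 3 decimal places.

0.287

P = 298/1649 ≈ 0.180716 and Q = 77/1649 ≈ 0.046695.
Under the Kimura two-parameter model, d = −½ ln(1 − 2P − Q) − ¼ ln(1 − 2Q).
1 − 2P − Q = 0.591873, giving −½ ln(0.591873) = 0.262232.
1 − 2Q = 0.90661, giving −¼ ln(0.90661) = 0.024511.
d = 0.262232 + 0.024511 = 0.286743.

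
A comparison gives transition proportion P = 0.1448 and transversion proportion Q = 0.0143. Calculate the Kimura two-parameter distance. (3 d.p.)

Under the Kimura two-parameter model, d = −½ ln(1 − 2P − Q) − ¼ ln(1 − 2Q).
1 − 2P − Q = 0.6961, giving −½ ln(0.6961) = 0.181131.
1 − 2Q = 0.9714, giving −¼ ln(0.9714) = 0.007254.
d = 0.181131 + 0.007254 = 0.188385.

0.188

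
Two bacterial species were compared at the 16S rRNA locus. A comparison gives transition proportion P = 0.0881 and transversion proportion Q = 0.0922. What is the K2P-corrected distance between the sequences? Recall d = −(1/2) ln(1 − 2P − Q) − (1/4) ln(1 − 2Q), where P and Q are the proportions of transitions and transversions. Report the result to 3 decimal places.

Under the Kimura two-parameter model, d = −½ ln(1 − 2P − Q) − ¼ ln(1 − 2Q).
1 − 2P − Q = 0.7316, giving −½ ln(0.7316) = 0.156261.
1 − 2Q = 0.8156, giving −¼ ln(0.8156) = 0.050958.
d = 0.156261 + 0.050958 = 0.207219.

0.207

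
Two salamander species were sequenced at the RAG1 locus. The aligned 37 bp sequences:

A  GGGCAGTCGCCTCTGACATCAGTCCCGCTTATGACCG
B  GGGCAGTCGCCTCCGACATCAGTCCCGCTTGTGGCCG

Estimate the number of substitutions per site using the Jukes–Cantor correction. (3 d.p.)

0.086

The sequences differ at 3 of 37 sites (14, 31, 34), so p = 3/37 ≈ 0.081081.
d = −(3/4) ln(1 − 4p/3) = −0.75 ln(1 − 0.108108) = −0.75 ln(0.891892)
  = −0.75 × (-0.114410) = 0.085808 substitutions/site.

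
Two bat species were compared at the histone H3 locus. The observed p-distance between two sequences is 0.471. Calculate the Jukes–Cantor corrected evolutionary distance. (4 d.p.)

0.7416

d = −(3/4) ln(1 − 4p/3) = −0.75 ln(1 − 0.628) = −0.75 ln(0.372)
  = −0.75 × (-0.988861) = 0.741646 substitutions/site.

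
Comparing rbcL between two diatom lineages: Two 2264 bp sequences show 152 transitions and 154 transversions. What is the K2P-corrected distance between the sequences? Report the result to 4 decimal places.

0.1496

P = 152/2264 ≈ 0.067138 and Q = 154/2264 ≈ 0.068021.
Under the Kimura two-parameter model, d = −½ ln(1 − 2P − Q) − ¼ ln(1 − 2Q).
1 − 2P − Q = 0.797703, giving −½ ln(0.797703) = 0.113009.
1 − 2Q = 0.863958, giving −¼ ln(0.863958) = 0.036558.
d = 0.113009 + 0.036558 = 0.149567.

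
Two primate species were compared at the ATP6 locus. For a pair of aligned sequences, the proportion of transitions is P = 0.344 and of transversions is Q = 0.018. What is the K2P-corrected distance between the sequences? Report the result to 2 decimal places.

Under the Kimura two-parameter model, d = −½ ln(1 − 2P − Q) − ¼ ln(1 − 2Q).
1 − 2P − Q = 0.294, giving −½ ln(0.294) = 0.612088.
1 − 2Q = 0.964, giving −¼ ln(0.964) = 0.009166.
d = 0.612088 + 0.009166 = 0.621254.

0.62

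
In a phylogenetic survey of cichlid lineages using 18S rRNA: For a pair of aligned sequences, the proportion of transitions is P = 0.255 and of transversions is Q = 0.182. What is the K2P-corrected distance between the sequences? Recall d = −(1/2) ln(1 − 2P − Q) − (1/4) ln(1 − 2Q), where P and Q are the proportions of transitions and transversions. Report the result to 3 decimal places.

0.702

Under the Kimura two-parameter model, d = −½ ln(1 − 2P − Q) − ¼ ln(1 − 2Q).
1 − 2P − Q = 0.308, giving −½ ln(0.308) = 0.588828.
1 − 2Q = 0.636, giving −¼ ln(0.636) = 0.113139.
d = 0.588828 + 0.113139 = 0.701967.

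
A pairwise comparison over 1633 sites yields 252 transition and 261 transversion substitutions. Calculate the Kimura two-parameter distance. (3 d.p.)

P = 252/1633 ≈ 0.154317 and Q = 261/1633 ≈ 0.159829.
Under the Kimura two-parameter model, d = −½ ln(1 − 2P − Q) − ¼ ln(1 − 2Q).
1 − 2P − Q = 0.531537, giving −½ ln(0.531537) = 0.315991.
1 − 2Q = 0.680342, giving −¼ ln(0.680342) = 0.096290.
d = 0.315991 + 0.096290 = 0.412281.

0.412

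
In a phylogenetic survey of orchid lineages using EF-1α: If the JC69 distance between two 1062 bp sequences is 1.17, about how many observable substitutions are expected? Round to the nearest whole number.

629

Invert JC69: p = (3/4)(1 − e^(−4d/3)) = 0.75 × (1 − e^(-1.56)) = 0.75 × (1 − 0.210136) = 0.592398.
Expected differing sites = pL ≈ 0.592398 × 1062 = 629.126676 ≈ 629.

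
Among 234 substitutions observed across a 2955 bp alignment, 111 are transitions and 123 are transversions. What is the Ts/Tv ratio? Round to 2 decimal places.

R = 111/123 = 0.902439… ≈ 0.90 (to 2 d.p.).

0.90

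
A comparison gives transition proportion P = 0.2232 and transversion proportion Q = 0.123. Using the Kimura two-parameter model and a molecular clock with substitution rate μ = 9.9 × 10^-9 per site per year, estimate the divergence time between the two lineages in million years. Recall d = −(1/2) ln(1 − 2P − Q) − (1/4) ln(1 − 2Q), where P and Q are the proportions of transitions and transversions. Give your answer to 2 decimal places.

Under the Kimura two-parameter model, d = −½ ln(1 − 2P − Q) − ¼ ln(1 − 2Q).
1 − 2P − Q = 0.4306, giving −½ ln(0.4306) = 0.421288.
1 − 2Q = 0.754, giving −¼ ln(0.754) = 0.070591.
d = 0.421288 + 0.070591 = 0.491879.
Under a molecular clock d = 2μt, so t = d/(2μ) = 0.491879 / (2 × 9.9 × 10^-9) = 24.84 million years.

24.84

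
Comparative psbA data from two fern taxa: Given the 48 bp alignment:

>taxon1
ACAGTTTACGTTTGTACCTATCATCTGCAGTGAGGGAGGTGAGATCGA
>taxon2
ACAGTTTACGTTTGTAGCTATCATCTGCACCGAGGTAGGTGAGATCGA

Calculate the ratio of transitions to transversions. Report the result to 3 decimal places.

0.333

Transitions are A↔G and C↔T; transversions are all other mismatches.
Transitions: 1. Transversions: 3.
R = 1/3 = 0.333333… ≈ 0.333 (to 3 d.p.).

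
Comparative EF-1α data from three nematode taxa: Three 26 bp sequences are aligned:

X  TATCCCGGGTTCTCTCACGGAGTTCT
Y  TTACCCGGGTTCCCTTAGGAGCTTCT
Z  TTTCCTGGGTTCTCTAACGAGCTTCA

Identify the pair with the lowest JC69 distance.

X–Y: 8/26 differ, p = 0.308, d = 0.396.
X–Z: 7/26 differ, p = 0.269, d = 0.334.
Y–Z: 6/26 differ, p = 0.231, d = 0.276.
The smallest distance is between Y and Z.

Y and Z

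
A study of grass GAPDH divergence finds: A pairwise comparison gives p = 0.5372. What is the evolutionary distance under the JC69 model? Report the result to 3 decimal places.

d = −(3/4) ln(1 − 4p/3) = −0.75 ln(1 − 0.716267) = −0.75 ln(0.283733)
  = −0.75 × (-1.259722) = 0.944792 substitutions/site.

0.945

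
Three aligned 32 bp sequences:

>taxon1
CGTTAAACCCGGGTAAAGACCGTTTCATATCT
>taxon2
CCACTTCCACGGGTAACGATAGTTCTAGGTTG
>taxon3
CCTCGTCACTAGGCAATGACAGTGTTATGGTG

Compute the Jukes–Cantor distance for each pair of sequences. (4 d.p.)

taxon1–taxon2: 16/32 sites differ → p = 0.5, d = −0.75 ln(1 − 0.666667) = 0.823960 ≈ 0.8240.
taxon1–taxon3: 17/32 sites differ → p = 0.53125, d = −0.75 ln(1 − 0.708333) = 0.924107 ≈ 0.9241.
taxon2–taxon3: 13/32 sites differ → p = 0.40625, d = −0.75 ln(1 − 0.541667) = 0.585119 ≈ 0.5851.

d(taxon1,taxon2) = 0.8240, d(taxon1,taxon3) = 0.9241, d(taxon2,taxon3) = 0.5851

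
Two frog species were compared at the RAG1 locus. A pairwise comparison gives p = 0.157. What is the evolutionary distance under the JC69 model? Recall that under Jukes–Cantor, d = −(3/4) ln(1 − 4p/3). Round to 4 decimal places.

d = −(3/4) ln(1 − 4p/3) = −0.75 ln(1 − 0.209333) = −0.75 ln(0.790667)
  = −0.75 × (-0.234878) = 0.176159 substitutions/site.

0.1762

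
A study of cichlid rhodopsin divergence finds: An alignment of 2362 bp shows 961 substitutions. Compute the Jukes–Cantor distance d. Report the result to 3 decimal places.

0.586

p = 961/2362 ≈ 0.406859.
d = −(3/4) ln(1 − 4p/3) = −0.75 ln(1 − 0.542479) = −0.75 ln(0.457521)
  = −0.75 × (-0.781932) = 0.586449 substitutions/site.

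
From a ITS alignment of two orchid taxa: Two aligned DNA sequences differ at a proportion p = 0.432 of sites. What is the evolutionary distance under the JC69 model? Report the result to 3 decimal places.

0.644

d = −(3/4) ln(1 − 4p/3) = −0.75 ln(1 − 0.576) = −0.75 ln(0.424)
  = −0.75 × (-0.858022) = 0.643517 substitutions/site.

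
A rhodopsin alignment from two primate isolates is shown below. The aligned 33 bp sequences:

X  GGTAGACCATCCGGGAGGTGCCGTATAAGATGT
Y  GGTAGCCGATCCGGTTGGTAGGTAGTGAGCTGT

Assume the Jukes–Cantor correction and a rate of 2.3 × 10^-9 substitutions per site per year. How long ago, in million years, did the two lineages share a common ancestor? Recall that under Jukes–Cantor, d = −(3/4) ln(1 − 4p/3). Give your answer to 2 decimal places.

108.15

The sequences differ at 12 of 33 sites, so p = 12/33 ≈ 0.363636.
d = −(3/4) ln(1 − 4p/3) = −0.75 ln(1 − 0.484848) = −0.75 ln(0.515152)
  = −0.75 × (-0.663293) = 0.497470 substitutions/site.
Under a molecular clock d = 2μt, so t = d/(2μ) = 0.497470 / (2 × 2.3 × 10^-9) = 108.15 million years.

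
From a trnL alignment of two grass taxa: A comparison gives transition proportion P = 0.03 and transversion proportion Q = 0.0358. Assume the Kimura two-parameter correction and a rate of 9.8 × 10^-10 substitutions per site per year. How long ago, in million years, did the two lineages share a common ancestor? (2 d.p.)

35.17

Under the Kimura two-parameter model, d = −½ ln(1 − 2P − Q) − ¼ ln(1 − 2Q).
1 − 2P − Q = 0.9042, giving −½ ln(0.9042) = 0.050352.
1 − 2Q = 0.9284, giving −¼ ln(0.9284) = 0.018573.
d = 0.050352 + 0.018573 = 0.068925.
Under a molecular clock d = 2μt, so t = d/(2μ) = 0.068925 / (2 × 9.8 × 10^-10) = 35.17 million years.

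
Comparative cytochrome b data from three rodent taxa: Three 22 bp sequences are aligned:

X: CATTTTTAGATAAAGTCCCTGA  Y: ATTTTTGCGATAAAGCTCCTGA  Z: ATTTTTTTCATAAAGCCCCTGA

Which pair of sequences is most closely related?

X–Y: 6/22 differ, p = 0.273, d = 0.339.
X–Z: 5/22 differ, p = 0.227, d = 0.271.
Y–Z: 4/22 differ, p = 0.182, d = 0.208.
The smallest distance is between Y and Z.

Y and Z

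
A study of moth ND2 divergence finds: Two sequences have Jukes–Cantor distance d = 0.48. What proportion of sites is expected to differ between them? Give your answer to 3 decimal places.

p = (3/4)(1 − e^(−4d/3)) = 0.75 × (1 − e^(-0.64)) = 0.75 × (1 − 0.527292) = 0.354531.

0.355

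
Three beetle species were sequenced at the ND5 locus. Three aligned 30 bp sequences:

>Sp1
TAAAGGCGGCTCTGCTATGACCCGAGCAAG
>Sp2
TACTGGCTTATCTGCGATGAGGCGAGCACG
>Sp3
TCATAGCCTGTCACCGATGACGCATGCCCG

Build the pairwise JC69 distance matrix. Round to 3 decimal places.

Sp1–Sp2: 9/30 sites differ → p = 0.3, d = −0.75 ln(1 − 0.4) = 0.383119 ≈ 0.383.
Sp1–Sp3: 14/30 sites differ → p ≈ 0.466667, d = −0.75 ln(1 − 0.622223) = 0.730088 ≈ 0.730.
Sp2–Sp3: 11/30 sites differ → p ≈ 0.366667, d = −0.75 ln(1 − 0.488889) = 0.503376 ≈ 0.503.

d(Sp1,Sp2) = 0.383, d(Sp1,Sp3) = 0.730, d(Sp2,Sp3) = 0.503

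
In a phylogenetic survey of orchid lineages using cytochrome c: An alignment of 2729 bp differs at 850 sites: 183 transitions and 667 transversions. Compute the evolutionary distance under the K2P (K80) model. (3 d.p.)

P = 183/2729 ≈ 0.067058 and Q = 667/2729 ≈ 0.244412.
Under the Kimura two-parameter model, d = −½ ln(1 − 2P − Q) − ¼ ln(1 − 2Q).
1 − 2P − Q = 0.621472, giving −½ ln(0.621472) = 0.237832.
1 − 2Q = 0.511176, giving −¼ ln(0.511176) = 0.167760.
d = 0.237832 + 0.167760 = 0.405592.

0.406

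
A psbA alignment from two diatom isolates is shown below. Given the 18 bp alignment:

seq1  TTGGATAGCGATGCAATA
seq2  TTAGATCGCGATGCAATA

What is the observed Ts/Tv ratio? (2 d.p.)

Transitions are A↔G and C↔T; transversions are all other mismatches.
Transitions: 1. Transversions: 1.
R = 1/1 = 1.00.

1.00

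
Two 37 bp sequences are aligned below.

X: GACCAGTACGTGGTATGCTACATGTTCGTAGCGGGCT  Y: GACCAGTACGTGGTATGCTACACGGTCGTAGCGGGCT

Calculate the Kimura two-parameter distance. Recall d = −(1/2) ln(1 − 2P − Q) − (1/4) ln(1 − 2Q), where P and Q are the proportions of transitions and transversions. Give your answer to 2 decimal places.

Of 37 sites, 1 differences are transitions and 1 are transversions, so P = 1/37 ≈ 0.027027 and Q = 1/37 ≈ 0.027027.
Under the Kimura two-parameter model, d = −½ ln(1 − 2P − Q) − ¼ ln(1 − 2Q).
1 − 2P − Q = 0.918919, giving −½ ln(0.918919) = 0.042279.
1 − 2Q = 0.945946, giving −¼ ln(0.945946) = 0.013892.
d = 0.042279 + 0.013892 = 0.056171.

0.06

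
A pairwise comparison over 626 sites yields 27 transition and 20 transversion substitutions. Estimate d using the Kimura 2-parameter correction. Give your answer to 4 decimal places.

P = 27/626 ≈ 0.043131 and Q = 20/626 ≈ 0.031949.
Under the Kimura two-parameter model, d = −½ ln(1 − 2P − Q) − ¼ ln(1 − 2Q).
1 − 2P − Q = 0.881789, giving −½ ln(0.881789) = 0.062901.
1 − 2Q = 0.936102, giving −¼ ln(0.936102) = 0.016508.
d = 0.062901 + 0.016508 = 0.079409.

0.0794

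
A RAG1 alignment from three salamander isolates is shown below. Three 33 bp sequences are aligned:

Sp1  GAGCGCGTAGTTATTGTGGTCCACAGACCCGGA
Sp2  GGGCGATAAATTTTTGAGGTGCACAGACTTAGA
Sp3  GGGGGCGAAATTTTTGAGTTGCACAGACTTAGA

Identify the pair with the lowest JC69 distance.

Sp2 and Sp3

Sp1–Sp2: 11/33 differ, p = 0.333, d = 0.441.
Sp1–Sp3: 11/33 differ, p = 0.333, d = 0.441.
Sp2–Sp3: 4/33 differ, p = 0.121, d = 0.132.
The smallest distance is between Sp2 and Sp3.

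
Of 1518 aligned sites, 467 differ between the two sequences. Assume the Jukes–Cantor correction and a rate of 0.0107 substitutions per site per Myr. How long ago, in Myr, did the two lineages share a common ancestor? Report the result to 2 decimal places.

p = 467/1518 ≈ 0.307642.
d = −(3/4) ln(1 − 4p/3) = −0.75 ln(1 − 0.410189) = −0.75 ln(0.589811)
  = −0.75 × (-0.527953) = 0.395965 substitutions/site.
Under a molecular clock d = 2μt, so t = d/(2μ) = 0.395965 / (2 × 0.0107) = 18.50 Myr.

18.50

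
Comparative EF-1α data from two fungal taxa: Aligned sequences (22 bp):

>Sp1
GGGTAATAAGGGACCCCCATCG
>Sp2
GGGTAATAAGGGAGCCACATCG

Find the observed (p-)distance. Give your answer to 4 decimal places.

The sequences differ at 2 of 22 positions (sites 14, 17).
p = 2/22 = 0.090909… ≈ 0.0909 (to 4 d.p.).

0.0909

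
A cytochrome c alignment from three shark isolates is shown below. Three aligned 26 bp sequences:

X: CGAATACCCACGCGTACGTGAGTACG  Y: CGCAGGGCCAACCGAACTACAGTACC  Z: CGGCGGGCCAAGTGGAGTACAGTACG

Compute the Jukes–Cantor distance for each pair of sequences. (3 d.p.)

d(X,Y) = 0.623, d(X,Z) = 0.717, d(Y,Z) = 0.334

X–Y: 11/26 sites differ → p ≈ 0.423077, d = −0.75 ln(1 − 0.564103) = 0.622762 ≈ 0.623.
X–Z: 12/26 sites differ → p ≈ 0.461538, d = −0.75 ln(1 − 0.615384) = 0.716632 ≈ 0.717.
Y–Z: 7/26 sites differ → p ≈ 0.269231, d = −0.75 ln(1 − 0.358975) = 0.333515 ≈ 0.334.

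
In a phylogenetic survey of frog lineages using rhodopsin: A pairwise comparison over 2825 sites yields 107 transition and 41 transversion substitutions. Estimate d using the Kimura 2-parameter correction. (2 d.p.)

0.05

P = 107/2825 ≈ 0.037876 and Q = 41/2825 ≈ 0.014513.
Under the Kimura two-parameter model, d = −½ ln(1 − 2P − Q) − ¼ ln(1 − 2Q).
1 − 2P − Q = 0.909735, giving −½ ln(0.909735) = 0.047301.
1 − 2Q = 0.970974, giving −¼ ln(0.970974) = 0.007364.
d = 0.047301 + 0.007364 = 0.054665.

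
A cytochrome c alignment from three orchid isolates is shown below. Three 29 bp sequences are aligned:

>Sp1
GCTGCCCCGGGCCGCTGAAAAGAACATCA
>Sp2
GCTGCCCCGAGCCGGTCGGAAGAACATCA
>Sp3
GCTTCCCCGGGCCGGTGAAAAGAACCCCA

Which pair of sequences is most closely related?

Sp1 and Sp3

Sp1–Sp2: 5/29 differ, p = 0.172, d = 0.196.
Sp1–Sp3: 4/29 differ, p = 0.138, d = 0.152.
Sp2–Sp3: 7/29 differ, p = 0.241, d = 0.291.
The smallest distance is between Sp1 and Sp3.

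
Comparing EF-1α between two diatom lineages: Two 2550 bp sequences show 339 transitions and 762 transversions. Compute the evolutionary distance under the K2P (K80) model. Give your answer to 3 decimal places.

P = 339/2550 ≈ 0.132941 and Q = 762/2550 ≈ 0.298824.
Under the Kimura two-parameter model, d = −½ ln(1 − 2P − Q) − ¼ ln(1 − 2Q).
1 − 2P − Q = 0.435294, giving −½ ln(0.435294) = 0.415867.
1 − 2Q = 0.402352, giving −¼ ln(0.402352) = 0.227607.
d = 0.415867 + 0.227607 = 0.643474.

0.643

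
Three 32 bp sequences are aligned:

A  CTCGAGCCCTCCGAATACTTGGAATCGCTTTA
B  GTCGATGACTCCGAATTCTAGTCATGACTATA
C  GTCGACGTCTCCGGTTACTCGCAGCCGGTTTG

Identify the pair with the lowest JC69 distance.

A and B

A–B: 11/32 differ, p = 0.344, d = 0.460.
A–C: 12/32 differ, p = 0.375, d = 0.520.
B–C: 15/32 differ, p = 0.469, d = 0.736.
The smallest distance is between A and B.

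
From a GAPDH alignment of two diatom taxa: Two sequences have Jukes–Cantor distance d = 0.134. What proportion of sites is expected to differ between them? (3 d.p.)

p = (3/4)(1 − e^(−4d/3)) = 0.75 × (1 − e^(-0.178667)) = 0.75 × (1 − 0.836384) = 0.122712.

0.123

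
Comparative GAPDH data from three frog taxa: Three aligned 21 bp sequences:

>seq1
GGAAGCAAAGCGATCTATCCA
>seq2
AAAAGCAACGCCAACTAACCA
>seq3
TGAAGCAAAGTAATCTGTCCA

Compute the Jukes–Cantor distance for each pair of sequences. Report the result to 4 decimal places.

seq1–seq2: 6/21 sites differ → p ≈ 0.285714, d = −0.75 ln(1 − 0.380952) = 0.359679 ≈ 0.3597.
seq1–seq3: 4/21 sites differ → p ≈ 0.190476, d = −0.75 ln(1 − 0.253968) = 0.219740 ≈ 0.2197.
seq2–seq3: 8/21 sites differ → p ≈ 0.380952, d = −0.75 ln(1 − 0.507936) = 0.531860 ≈ 0.5319.

d(seq1,seq2) = 0.3597, d(seq1,seq3) = 0.2197, d(seq2,seq3) = 0.5319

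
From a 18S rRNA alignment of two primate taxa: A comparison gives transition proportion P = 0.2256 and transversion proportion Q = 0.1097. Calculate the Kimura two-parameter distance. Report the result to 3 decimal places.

0.473

Under the Kimura two-parameter model, d = −½ ln(1 − 2P − Q) − ¼ ln(1 − 2Q).
1 − 2P − Q = 0.4391, giving −½ ln(0.4391) = 0.411514.
1 − 2Q = 0.7806, giving −¼ ln(0.7806) = 0.061923.
d = 0.411514 + 0.061923 = 0.473437.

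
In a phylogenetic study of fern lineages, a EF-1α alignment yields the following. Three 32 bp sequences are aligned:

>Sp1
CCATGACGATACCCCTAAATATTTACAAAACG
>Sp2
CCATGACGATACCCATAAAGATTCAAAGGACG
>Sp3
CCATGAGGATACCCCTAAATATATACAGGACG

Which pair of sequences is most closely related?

Sp1 and Sp3

Sp1–Sp2: 6/32 differ, p = 0.188, d = 0.216.
Sp1–Sp3: 4/32 differ, p = 0.125, d = 0.137.
Sp2–Sp3: 6/32 differ, p = 0.188, d = 0.216.
The smallest distance is between Sp1 and Sp3.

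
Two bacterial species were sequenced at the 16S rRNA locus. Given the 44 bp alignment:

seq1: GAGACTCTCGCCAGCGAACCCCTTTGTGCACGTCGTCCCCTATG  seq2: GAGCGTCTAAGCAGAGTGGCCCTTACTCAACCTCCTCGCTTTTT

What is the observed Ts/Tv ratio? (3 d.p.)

0.188

Transitions are A↔G and C↔T; transversions are all other mismatches.
Transitions: 3. Transversions: 16.
R = 3/16 = 0.1875 ≈ 0.188 (to 3 d.p.).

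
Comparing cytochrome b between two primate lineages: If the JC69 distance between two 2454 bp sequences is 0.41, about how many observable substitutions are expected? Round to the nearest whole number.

775

Invert JC69: p = (3/4)(1 − e^(−4d/3)) = 0.75 × (1 − e^(-0.546667)) = 0.75 × (1 − 0.578876) = 0.315843.
Expected differing sites = pL ≈ 0.315843 × 2454 = 775.078722 ≈ 775.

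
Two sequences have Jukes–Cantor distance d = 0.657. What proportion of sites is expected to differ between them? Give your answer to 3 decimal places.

p = (3/4)(1 − e^(−4d/3)) = 0.75 × (1 − e^(-0.876)) = 0.75 × (1 − 0.416445) = 0.437666.

0.438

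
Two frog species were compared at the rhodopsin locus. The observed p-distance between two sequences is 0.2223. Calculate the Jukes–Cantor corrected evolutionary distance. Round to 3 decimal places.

0.264

d = −(3/4) ln(1 − 4p/3) = −0.75 ln(1 − 0.2964) = −0.75 ln(0.7036)
  = −0.75 × (-0.351545) = 0.263659 substitutions/site.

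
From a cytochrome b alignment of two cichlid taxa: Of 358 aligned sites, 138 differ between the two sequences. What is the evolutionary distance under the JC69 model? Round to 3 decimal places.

0.541

p = 138/358 ≈ 0.385475.
d = −(3/4) ln(1 − 4p/3) = −0.75 ln(1 − 0.513967) = −0.75 ln(0.486033)
  = −0.75 × (-0.721479) = 0.541109 substitutions/site.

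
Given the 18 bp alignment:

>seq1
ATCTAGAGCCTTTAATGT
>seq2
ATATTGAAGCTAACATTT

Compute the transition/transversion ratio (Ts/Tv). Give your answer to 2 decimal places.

Transitions are A↔G and C↔T; transversions are all other mismatches.
Transitions: 1. Transversions: 7.
R = 1/7 = 0.142857… ≈ 0.14 (to 2 d.p.).

0.14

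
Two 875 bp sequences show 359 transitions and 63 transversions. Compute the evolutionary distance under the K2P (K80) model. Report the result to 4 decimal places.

P = 359/875 ≈ 0.410286 and Q = 63/875 = 0.072.
Under the Kimura two-parameter model, d = −½ ln(1 − 2P − Q) − ¼ ln(1 − 2Q).
1 − 2P − Q = 0.107428, giving −½ ln(0.107428) = 1.115467.
1 − 2Q = 0.856, giving −¼ ln(0.856) = 0.038871.
d = 1.115467 + 0.038871 = 1.154338.

1.1543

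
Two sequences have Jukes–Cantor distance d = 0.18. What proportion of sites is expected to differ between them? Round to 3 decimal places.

0.160

p = (3/4)(1 − e^(−4d/3)) = 0.75 × (1 − e^(-0.24)) = 0.75 × (1 − 0.786628) = 0.160029.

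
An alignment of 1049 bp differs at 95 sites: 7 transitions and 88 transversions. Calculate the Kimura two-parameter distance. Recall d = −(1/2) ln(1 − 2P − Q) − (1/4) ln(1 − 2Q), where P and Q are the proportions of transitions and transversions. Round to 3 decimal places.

P = 7/1049 ≈ 0.006673 and Q = 88/1049 ≈ 0.083889.
Under the Kimura two-parameter model, d = −½ ln(1 − 2P − Q) − ¼ ln(1 − 2Q).
1 − 2P − Q = 0.902765, giving −½ ln(0.902765) = 0.051147.
1 − 2Q = 0.832222, giving −¼ ln(0.832222) = 0.045914.
d = 0.051147 + 0.045914 = 0.097061.

0.097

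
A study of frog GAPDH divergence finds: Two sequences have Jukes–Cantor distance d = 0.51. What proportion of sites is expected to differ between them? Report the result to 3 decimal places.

p = (3/4)(1 − e^(−4d/3)) = 0.75 × (1 − e^(-0.68)) = 0.75 × (1 − 0.506617) = 0.370037.

0.370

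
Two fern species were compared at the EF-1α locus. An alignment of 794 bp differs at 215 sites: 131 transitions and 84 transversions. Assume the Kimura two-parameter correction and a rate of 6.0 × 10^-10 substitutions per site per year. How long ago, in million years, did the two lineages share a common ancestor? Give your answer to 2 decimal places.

287.98

P = 131/794 ≈ 0.164987 and Q = 84/794 ≈ 0.105793.
Under the Kimura two-parameter model, d = −½ ln(1 − 2P − Q) − ¼ ln(1 − 2Q).
1 − 2P − Q = 0.564233, giving −½ ln(0.564233) = 0.286144.
1 − 2Q = 0.788414, giving −¼ ln(0.788414) = 0.059433.
d = 0.286144 + 0.059433 = 0.345577.
Under a molecular clock d = 2μt, so t = d/(2μ) = 0.345577 / (2 × 6.0 × 10^-10) = 287.98 million years.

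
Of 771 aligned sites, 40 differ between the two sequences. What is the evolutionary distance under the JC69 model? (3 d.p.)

p = 40/771 ≈ 0.051881.
d = −(3/4) ln(1 − 4p/3) = −0.75 ln(1 − 0.069175) = −0.75 ln(0.930825)
  = −0.75 × (-0.071684) = 0.053763 substitutions/site.

0.054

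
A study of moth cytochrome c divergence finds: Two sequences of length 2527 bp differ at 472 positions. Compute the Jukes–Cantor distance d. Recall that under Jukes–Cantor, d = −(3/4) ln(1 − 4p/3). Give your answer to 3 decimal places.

0.215

p = 472/2527 ≈ 0.186783.
d = −(3/4) ln(1 − 4p/3) = −0.75 ln(1 − 0.249044) = −0.75 ln(0.750956)
  = −0.75 × (-0.286408) = 0.214806 substitutions/site.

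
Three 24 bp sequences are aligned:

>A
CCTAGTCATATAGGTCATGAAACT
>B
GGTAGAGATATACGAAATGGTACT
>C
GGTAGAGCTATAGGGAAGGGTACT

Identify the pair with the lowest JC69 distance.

B and C

A–B: 9/24 differ, p = 0.375, d = 0.520.
A–C: 10/24 differ, p = 0.417, d = 0.608.
B–C: 4/24 differ, p = 0.167, d = 0.188.
The smallest distance is between B and C.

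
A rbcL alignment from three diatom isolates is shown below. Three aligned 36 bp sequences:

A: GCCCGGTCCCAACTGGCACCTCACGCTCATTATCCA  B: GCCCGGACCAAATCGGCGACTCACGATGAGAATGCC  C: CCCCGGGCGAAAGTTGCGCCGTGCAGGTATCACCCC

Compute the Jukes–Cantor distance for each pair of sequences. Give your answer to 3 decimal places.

d(A,B) = 0.441, d(A,C) = 0.745, d(B,C) = 0.824

A–B: 12/36 sites differ → p ≈ 0.333333, d = −0.75 ln(1 − 0.444444) = 0.440839 ≈ 0.441.
A–C: 17/36 sites differ → p ≈ 0.472222, d = −0.75 ln(1 − 0.629629) = 0.744938 ≈ 0.745.
B–C: 18/36 sites differ → p = 0.5, d = −0.75 ln(1 − 0.666667) = 0.823960 ≈ 0.824.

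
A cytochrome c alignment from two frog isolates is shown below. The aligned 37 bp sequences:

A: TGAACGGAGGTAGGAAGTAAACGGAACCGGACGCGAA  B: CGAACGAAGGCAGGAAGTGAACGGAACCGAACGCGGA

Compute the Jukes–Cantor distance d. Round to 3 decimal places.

The sequences differ at 6 of 37 sites (1, 7, 11, 19, 30, 36), so p = 6/37 ≈ 0.162162.
d = −(3/4) ln(1 − 4p/3) = −0.75 ln(1 − 0.216216) = −0.75 ln(0.783784)
  = −0.75 × (-0.243622) = 0.182717 substitutions/site.

0.183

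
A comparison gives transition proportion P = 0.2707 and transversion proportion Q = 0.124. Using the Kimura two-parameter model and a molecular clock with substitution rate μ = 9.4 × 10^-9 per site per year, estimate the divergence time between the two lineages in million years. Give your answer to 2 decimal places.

Under the Kimura two-parameter model, d = −½ ln(1 − 2P − Q) − ¼ ln(1 − 2Q).
1 − 2P − Q = 0.3346, giving −½ ln(0.3346) = 0.547410.
1 − 2Q = 0.752, giving −¼ ln(0.752) = 0.071255.
d = 0.547410 + 0.071255 = 0.618665.
Under a molecular clock d = 2μt, so t = d/(2μ) = 0.618665 / (2 × 9.4 × 10^-9) = 32.91 million years.

32.91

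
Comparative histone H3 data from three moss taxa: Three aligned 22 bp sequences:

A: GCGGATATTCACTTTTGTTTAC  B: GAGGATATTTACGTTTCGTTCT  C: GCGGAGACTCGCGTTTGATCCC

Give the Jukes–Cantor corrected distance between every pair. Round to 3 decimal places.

A–B: 7/22 sites differ → p ≈ 0.318182, d = −0.75 ln(1 − 0.424243) = 0.414052 ≈ 0.414.
A–C: 7/22 sites differ → p ≈ 0.318182, d = −0.75 ln(1 − 0.424243) = 0.414052 ≈ 0.414.
B–C: 9/22 sites differ → p ≈ 0.409091, d = −0.75 ln(1 − 0.545455) = 0.591344 ≈ 0.591.

d(A,B) = 0.414, d(A,C) = 0.414, d(B,C) = 0.591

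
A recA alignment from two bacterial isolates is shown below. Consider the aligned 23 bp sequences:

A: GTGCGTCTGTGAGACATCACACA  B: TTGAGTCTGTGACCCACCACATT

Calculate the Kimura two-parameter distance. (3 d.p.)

0.391

Of 23 sites, 2 differences are transitions and 5 are transversions, so P = 2/23 ≈ 0.086957 and Q = 5/23 ≈ 0.217391.
Under the Kimura two-parameter model, d = −½ ln(1 − 2P − Q) − ¼ ln(1 − 2Q).
1 − 2P − Q = 0.608695, giving −½ ln(0.608695) = 0.248219.
1 − 2Q = 0.565218, giving −¼ ln(0.565218) = 0.142636.
d = 0.248219 + 0.142636 = 0.390855.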